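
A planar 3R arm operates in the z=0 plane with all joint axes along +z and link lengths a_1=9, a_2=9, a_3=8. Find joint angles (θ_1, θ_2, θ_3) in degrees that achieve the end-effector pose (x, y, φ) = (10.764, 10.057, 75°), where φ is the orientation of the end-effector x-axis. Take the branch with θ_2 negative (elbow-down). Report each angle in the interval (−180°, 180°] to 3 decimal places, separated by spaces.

75.001 -119.999 119.998

wrist centre = target − a_3·(cos φ, sin φ) = (8.6934, 2.3296)
cos θ_2 = (81.0030−9²−9²)/(2·9·9) = -0.5000; θ_2 = -119.9988° (elbow-down)
β = atan2(2.3296,8.6934) = 15.0012°; ψ = atan2(-7.7943,4.5002) = -59.9994°
θ_1 = β − ψ = 75.0006°
θ_3 = φ − θ_1 − θ_2 = 119.9982° (wrapped to (-180°,180°])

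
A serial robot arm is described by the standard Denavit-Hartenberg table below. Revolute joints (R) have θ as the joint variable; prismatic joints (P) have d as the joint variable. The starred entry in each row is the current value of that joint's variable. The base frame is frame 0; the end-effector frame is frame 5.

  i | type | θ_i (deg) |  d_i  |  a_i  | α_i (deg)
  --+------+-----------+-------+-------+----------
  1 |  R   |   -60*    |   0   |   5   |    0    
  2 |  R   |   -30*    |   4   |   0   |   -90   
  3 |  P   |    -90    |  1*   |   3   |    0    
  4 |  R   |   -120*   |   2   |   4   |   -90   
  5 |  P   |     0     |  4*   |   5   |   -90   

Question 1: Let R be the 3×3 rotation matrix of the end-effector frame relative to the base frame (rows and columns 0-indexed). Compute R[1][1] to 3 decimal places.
-0.500

End-effector y-axis (col 1 of R) = (0.0000,-0.5000,-0.8660)
R[1][1] = -0.5000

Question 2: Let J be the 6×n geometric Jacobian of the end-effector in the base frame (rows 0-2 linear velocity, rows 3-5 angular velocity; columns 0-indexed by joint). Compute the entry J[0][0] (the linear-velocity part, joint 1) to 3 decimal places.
-5.464

axis z_0 = ẑ; lever o_n−o_0 = (5.5000,5.4641,5.9641)
cross product → J_v[:, 0] = (-5.4641,5.5000,0.0000)
J_ω[:, 0] = z_0
entry J[0][0] = -5.4641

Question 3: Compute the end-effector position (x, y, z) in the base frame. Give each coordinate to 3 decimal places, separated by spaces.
after link 1: o_1 = (2.5000, -4.3301, 0.0000)
after link 2: o_2 = (2.5000, -4.3301, 4.0000)
after link 3: o_3 = (3.5000, -4.3301, 7.0000)
after link 4: o_4 = (5.5000, -0.8660, 5.0000)
after link 5: o_5 = (5.5000, 5.4641, 5.9641)

5.500 5.464 5.964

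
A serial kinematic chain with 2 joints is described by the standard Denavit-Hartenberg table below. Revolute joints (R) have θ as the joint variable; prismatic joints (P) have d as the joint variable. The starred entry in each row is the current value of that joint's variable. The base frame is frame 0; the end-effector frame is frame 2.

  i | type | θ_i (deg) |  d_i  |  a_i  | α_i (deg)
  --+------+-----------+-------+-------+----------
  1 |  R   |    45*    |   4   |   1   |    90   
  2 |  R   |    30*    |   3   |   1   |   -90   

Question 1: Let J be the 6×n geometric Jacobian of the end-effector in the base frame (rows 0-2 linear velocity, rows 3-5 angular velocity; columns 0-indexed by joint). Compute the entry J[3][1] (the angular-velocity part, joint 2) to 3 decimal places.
axis z_1 = (0.7071,-0.7071,0.0000); lever o_n−o_1 = (2.7337,-1.5089,0.5000)
cross product → J_v[:, 1] = (-0.3536,-0.3536,0.8660)
J_ω[:, 1] = z_1
entry J[3][1] = 0.7071

0.707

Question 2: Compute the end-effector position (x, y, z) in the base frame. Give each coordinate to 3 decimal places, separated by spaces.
after link 1: o_1 = (0.7071, 0.7071, 4.0000)
after link 2: o_2 = (3.4408, -0.8018, 4.5000)

3.441 -0.802 4.500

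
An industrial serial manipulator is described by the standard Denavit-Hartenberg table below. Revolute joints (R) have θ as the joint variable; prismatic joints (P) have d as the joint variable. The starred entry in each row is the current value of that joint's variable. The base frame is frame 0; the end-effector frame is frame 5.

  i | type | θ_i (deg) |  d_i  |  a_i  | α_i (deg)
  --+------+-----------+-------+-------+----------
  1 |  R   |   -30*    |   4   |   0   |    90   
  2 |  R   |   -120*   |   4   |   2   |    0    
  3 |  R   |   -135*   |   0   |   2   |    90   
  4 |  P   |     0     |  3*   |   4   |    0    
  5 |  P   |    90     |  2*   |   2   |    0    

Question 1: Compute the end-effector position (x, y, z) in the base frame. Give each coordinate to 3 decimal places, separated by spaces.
after link 1: o_1 = (0.0000, 0.0000, 4.0000)
after link 2: o_2 = (-2.8660, -2.9641, 2.2679)
after link 3: o_3 = (-3.3143, -2.7053, 4.1998)
after link 4: o_4 = (-1.7013, -3.6365, 8.8400)
after link 5: o_5 = (-1.0283, -6.3345, 9.3576)

-1.028 -6.335 9.358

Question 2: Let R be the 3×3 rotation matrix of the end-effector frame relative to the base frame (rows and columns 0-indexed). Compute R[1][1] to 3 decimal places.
-0.129

End-effector y-axis (col 1 of R) = (0.2241,-0.1294,-0.9659)
R[1][1] = -0.1294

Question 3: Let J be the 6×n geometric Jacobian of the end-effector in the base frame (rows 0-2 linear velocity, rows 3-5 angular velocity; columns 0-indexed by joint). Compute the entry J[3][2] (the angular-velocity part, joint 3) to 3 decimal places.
axis z_2 = (-0.5000,-0.8660,0.0000); lever o_n−o_2 = (1.8377,-3.3704,7.0897)
cross product → J_v[:, 2] = (-6.1398,3.5448,3.2767)
J_ω[:, 2] = z_2
entry J[3][2] = -0.5000

-0.500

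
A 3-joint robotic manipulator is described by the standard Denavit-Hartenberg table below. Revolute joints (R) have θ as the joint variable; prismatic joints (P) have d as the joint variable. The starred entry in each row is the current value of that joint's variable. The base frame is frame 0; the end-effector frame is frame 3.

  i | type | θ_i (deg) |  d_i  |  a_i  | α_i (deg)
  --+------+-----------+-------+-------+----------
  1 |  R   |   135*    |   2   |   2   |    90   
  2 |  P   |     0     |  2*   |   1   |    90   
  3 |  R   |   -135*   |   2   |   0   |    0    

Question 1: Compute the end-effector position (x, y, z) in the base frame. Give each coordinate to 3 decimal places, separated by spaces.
-0.707 3.536 0.000

after link 1: o_1 = (-1.4142, 1.4142, 2.0000)
after link 2: o_2 = (-0.7071, 3.5355, 2.0000)
after link 3: o_3 = (-0.7071, 3.5355, 0.0000)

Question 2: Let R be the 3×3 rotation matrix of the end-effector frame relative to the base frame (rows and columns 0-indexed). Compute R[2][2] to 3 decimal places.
-1.000

End-effector z-axis (col 2 of R) = (0.0000,0.0000,-1.0000)
R[2][2] = -1.0000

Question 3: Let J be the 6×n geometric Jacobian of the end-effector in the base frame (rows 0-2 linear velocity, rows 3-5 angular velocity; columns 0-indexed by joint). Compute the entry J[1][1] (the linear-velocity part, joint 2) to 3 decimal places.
prismatic axis z_1 = (0.7071,0.7071,0.0000)
J_v[:, 1] = z_1; J_ω[:, 1] = (0,0,0)
entry J[1][1] = 0.7071

0.707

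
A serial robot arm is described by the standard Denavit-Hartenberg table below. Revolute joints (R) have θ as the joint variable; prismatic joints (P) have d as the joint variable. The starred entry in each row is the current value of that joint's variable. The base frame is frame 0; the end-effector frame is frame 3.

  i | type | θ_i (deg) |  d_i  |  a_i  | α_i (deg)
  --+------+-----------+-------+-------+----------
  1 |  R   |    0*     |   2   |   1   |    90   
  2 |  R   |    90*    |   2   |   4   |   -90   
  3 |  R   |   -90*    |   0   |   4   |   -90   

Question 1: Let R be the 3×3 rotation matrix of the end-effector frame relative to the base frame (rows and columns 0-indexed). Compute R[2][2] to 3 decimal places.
1.000

End-effector z-axis (col 2 of R) = (-0.0000,0.0000,1.0000)
R[2][2] = 1.0000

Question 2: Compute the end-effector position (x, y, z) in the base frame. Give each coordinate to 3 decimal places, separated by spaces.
1.000 -6.000 6.000

after link 1: o_1 = (1.0000, 0.0000, 2.0000)
after link 2: o_2 = (1.0000, -2.0000, 6.0000)
after link 3: o_3 = (1.0000, -6.0000, 6.0000)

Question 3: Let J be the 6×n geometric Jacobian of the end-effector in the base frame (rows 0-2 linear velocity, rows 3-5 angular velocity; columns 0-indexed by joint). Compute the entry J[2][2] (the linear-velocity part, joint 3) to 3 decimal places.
4.000

axis z_2 = (-1.0000,-0.0000,0.0000); lever o_n−o_2 = (0.0000,-4.0000,0.0000)
cross product → J_v[:, 2] = (0.0000,0.0000,4.0000)
J_ω[:, 2] = z_2
entry J[2][2] = 4.0000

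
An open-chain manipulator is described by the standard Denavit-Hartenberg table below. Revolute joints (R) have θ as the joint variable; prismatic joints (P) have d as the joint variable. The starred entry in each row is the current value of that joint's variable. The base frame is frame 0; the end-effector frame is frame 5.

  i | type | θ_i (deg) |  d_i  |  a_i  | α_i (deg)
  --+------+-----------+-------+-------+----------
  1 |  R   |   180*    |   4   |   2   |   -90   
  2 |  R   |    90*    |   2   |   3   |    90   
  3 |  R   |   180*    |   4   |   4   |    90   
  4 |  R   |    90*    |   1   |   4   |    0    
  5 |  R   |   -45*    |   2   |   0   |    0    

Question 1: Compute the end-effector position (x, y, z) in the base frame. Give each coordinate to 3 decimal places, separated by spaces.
after link 1: o_1 = (-2.0000, 0.0000, 4.0000)
after link 2: o_2 = (-2.0000, -2.0000, 1.0000)
after link 3: o_3 = (-6.0000, -2.0000, 5.0000)
after link 4: o_4 = (-10.0000, -3.0000, 5.0000)
after link 5: o_5 = (-10.0000, -5.0000, 5.0000)

-10.000 -5.000 5.000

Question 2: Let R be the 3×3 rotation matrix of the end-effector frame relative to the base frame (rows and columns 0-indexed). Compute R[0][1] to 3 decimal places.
End-effector y-axis (col 1 of R) = (-0.7071,0.0000,-0.7071)
R[0][1] = -0.7071

-0.707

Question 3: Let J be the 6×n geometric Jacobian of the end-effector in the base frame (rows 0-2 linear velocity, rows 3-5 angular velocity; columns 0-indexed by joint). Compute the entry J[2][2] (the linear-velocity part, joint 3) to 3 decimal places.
3.000

axis z_2 = (-1.0000,0.0000,0.0000); lever o_n−o_2 = (-8.0000,-3.0000,4.0000)
cross product → J_v[:, 2] = (0.0000,4.0000,3.0000)
J_ω[:, 2] = z_2
entry J[2][2] = 3.0000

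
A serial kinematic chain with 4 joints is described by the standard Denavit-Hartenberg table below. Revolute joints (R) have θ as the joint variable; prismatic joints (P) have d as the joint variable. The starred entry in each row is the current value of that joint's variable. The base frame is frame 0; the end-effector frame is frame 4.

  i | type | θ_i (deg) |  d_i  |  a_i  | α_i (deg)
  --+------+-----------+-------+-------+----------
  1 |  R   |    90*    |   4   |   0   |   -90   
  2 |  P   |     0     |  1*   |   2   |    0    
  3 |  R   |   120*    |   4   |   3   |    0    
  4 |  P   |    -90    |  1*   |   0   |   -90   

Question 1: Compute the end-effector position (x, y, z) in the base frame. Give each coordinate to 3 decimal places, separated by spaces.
-6.000 0.500 1.402

after link 1: o_1 = (0.0000, 0.0000, 4.0000)
after link 2: o_2 = (-1.0000, 2.0000, 4.0000)
after link 3: o_3 = (-5.0000, 0.5000, 1.4019)
after link 4: o_4 = (-6.0000, 0.5000, 1.4019)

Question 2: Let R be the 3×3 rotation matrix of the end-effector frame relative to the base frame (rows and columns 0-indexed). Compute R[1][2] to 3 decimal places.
-0.500

End-effector z-axis (col 2 of R) = (-0.0000,-0.5000,-0.8660)
R[1][2] = -0.5000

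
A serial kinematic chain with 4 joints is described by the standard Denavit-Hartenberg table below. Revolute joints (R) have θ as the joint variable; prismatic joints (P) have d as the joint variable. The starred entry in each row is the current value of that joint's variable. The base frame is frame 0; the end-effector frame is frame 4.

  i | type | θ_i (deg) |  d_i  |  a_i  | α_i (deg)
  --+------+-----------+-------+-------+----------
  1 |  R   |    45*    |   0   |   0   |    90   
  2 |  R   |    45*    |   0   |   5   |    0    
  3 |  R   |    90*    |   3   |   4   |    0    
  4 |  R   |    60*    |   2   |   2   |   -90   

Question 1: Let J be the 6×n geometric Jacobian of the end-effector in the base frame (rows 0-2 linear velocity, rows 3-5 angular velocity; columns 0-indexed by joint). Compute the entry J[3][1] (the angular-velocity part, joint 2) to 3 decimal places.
axis z_1 = (0.7071,-0.7071,0.0000); lever o_n−o_1 = (2.6695,-4.4016,5.8463)
cross product → J_v[:, 1] = (-4.1340,-4.1340,-1.2247)
J_ω[:, 1] = z_1
entry J[3][1] = 0.7071

0.707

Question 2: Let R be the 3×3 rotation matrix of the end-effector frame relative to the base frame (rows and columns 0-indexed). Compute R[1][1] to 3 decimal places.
0.707

End-effector y-axis (col 1 of R) = (-0.7071,0.7071,-0.0000)
R[1][1] = 0.7071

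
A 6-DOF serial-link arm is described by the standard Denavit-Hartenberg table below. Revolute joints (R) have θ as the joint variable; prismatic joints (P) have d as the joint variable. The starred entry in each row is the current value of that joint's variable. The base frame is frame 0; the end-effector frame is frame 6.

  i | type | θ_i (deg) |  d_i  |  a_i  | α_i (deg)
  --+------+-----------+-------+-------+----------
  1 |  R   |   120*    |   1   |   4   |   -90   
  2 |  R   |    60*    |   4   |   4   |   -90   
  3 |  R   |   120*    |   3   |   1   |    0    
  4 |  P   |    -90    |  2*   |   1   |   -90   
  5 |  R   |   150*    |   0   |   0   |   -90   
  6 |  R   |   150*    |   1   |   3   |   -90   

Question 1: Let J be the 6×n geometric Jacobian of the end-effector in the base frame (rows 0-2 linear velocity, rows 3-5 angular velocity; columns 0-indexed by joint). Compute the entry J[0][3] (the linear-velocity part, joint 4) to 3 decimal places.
prismatic axis z_3 = (0.4330,-0.7500,-0.5000)
J_v[:, 3] = z_3; J_ω[:, 3] = (0,0,0)
entry J[0][3] = 0.4330

0.433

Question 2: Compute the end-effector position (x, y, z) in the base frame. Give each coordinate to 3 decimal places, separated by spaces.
after link 1: o_1 = (-2.0000, 3.4641, 1.0000)
after link 2: o_2 = (-6.4641, 3.1962, -2.4641)
after link 3: o_3 = (-4.2901, 1.1627, -3.5311)
after link 4: o_4 = (-3.2075, 0.2877, -5.2811)
after link 5: o_5 = (-3.2075, 0.2877, -5.2811)
after link 6: o_6 = (-3.2036, -0.5671, -8.3256)

-3.204 -0.567 -8.326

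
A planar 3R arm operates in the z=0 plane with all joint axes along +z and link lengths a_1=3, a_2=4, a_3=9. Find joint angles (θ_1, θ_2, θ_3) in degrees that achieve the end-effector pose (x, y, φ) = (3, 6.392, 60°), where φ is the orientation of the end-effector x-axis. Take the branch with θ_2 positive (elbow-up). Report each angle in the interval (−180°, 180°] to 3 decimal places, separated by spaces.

wrist centre = target − a_3·(cos φ, sin φ) = (-1.5000, -1.4022)
cos θ_2 = (4.2162−3²−4²)/(2·3·4) = -0.8660; θ_2 = 149.9959° (elbow-up)
β = atan2(-1.4022,-1.5000) = -136.9295°; ψ = atan2(2.0002,-0.4640) = 103.0589°
θ_1 = β − ψ = -239.9884°
θ_3 = φ − θ_1 − θ_2 = 149.9924° (wrapped to (-180°,180°])

120.012 149.996 149.992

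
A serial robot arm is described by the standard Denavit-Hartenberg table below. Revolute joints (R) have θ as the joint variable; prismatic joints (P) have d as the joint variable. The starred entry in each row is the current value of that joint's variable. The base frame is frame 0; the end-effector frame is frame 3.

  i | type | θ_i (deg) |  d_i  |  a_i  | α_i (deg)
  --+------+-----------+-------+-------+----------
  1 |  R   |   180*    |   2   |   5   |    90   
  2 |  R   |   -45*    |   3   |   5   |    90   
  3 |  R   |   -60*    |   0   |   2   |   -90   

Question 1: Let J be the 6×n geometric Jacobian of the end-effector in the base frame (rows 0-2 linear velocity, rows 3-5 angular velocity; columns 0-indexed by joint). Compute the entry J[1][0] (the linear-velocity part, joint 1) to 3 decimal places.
axis z_0 = ẑ; lever o_n−o_0 = (-9.2426,1.2679,-2.2426)
cross product → J_v[:, 0] = (-1.2679,-9.2426,0.0000)
J_ω[:, 0] = z_0
entry J[1][0] = -9.2426

-9.243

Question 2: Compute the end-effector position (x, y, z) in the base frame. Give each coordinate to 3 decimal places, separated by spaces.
-9.243 1.268 -2.243

after link 1: o_1 = (-5.0000, 0.0000, 2.0000)
after link 2: o_2 = (-8.5355, 3.0000, -1.5355)
after link 3: o_3 = (-9.2426, 1.2679, -2.2426)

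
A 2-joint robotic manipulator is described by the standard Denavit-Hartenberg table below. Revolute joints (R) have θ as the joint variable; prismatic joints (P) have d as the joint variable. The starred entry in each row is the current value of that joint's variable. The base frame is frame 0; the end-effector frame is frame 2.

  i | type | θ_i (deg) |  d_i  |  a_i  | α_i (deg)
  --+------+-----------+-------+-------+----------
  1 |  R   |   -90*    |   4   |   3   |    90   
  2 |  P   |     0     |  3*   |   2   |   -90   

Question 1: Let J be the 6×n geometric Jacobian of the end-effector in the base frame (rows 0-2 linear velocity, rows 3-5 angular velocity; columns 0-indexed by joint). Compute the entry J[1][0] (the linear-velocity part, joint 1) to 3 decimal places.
axis z_0 = ẑ; lever o_n−o_0 = (-3.0000,-5.0000,4.0000)
cross product → J_v[:, 0] = (5.0000,-3.0000,0.0000)
J_ω[:, 0] = z_0
entry J[1][0] = -3.0000

-3.000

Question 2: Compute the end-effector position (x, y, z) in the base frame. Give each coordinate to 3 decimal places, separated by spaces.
after link 1: o_1 = (0.0000, -3.0000, 4.0000)
after link 2: o_2 = (-3.0000, -5.0000, 4.0000)

-3.000 -5.000 4.000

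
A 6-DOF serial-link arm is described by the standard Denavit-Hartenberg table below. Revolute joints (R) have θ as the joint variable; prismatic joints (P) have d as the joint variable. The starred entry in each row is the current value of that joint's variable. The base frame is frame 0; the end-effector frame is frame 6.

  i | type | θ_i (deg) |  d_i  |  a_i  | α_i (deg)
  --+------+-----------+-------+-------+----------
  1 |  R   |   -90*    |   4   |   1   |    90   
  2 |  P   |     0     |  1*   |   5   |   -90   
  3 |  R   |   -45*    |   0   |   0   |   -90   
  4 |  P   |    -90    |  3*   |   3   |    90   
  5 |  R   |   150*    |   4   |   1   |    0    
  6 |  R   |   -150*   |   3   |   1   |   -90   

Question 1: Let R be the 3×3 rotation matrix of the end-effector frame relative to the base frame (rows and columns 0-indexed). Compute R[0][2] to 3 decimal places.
End-effector z-axis (col 2 of R) = (0.7071,-0.7071,0.0000)
R[0][2] = 0.7071

0.707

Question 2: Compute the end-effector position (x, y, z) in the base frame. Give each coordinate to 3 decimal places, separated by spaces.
6.425 -3.525 7.134

after link 1: o_1 = (0.0000, -1.0000, 4.0000)
after link 2: o_2 = (-1.0000, -6.0000, 4.0000)
after link 3: o_3 = (-1.0000, -6.0000, 4.0000)
after link 4: o_4 = (1.1213, -8.1213, 7.0000)
after link 5: o_5 = (4.3033, -5.6464, 6.1340)
after link 6: o_6 = (6.4246, -3.5251, 7.1340)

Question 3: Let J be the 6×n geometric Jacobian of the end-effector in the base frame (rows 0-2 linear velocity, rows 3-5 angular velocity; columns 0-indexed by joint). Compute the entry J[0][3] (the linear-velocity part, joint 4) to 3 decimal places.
prismatic axis z_3 = (0.7071,-0.7071,0.0000)
J_v[:, 3] = z_3; J_ω[:, 3] = (0,0,0)
entry J[0][3] = 0.7071

0.707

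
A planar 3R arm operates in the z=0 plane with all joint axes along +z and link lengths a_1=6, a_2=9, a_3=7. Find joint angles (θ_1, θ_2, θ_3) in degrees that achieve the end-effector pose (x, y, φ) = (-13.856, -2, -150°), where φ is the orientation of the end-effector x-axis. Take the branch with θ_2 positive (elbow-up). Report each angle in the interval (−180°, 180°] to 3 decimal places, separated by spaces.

89.996 120.004 0.000

wrist centre = target − a_3·(cos φ, sin φ) = (-7.7938, 1.5000)
cos θ_2 = (62.9937−6²−9²)/(2·6·9) = -0.5001; θ_2 = 120.0039° (elbow-up)
β = atan2(1.5000,-7.7938) = 169.1061°; ψ = atan2(7.7939,1.4995) = 79.1099°
θ_1 = β − ψ = 89.9961°
θ_3 = φ − θ_1 − θ_2 = 0.0000° (wrapped to (-180°,180°])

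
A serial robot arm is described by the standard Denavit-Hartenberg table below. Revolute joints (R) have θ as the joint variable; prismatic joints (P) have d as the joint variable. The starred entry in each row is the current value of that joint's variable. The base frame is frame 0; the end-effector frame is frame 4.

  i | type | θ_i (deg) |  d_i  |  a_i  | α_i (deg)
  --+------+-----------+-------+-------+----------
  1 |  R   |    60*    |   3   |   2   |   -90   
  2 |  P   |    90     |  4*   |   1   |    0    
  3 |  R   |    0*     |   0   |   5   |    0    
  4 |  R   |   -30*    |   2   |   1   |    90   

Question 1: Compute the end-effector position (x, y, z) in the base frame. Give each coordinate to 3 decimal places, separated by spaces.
after link 1: o_1 = (1.0000, 1.7321, 3.0000)
after link 2: o_2 = (-2.4641, 3.7321, 2.0000)
after link 3: o_3 = (-2.4641, 3.7321, -3.0000)
after link 4: o_4 = (-3.9462, 5.1651, -3.8660)

-3.946 5.165 -3.866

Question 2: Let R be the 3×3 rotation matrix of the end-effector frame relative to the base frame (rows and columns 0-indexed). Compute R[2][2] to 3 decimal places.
0.500

End-effector z-axis (col 2 of R) = (0.4330,0.7500,0.5000)
R[2][2] = 0.5000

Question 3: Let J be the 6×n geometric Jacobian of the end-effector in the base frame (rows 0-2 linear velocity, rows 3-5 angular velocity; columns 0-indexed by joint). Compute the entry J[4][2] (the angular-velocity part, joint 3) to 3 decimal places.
axis z_2 = (-0.8660,0.5000,0.0000); lever o_n−o_2 = (-1.4821,1.4330,-5.8660)
cross product → J_v[:, 2] = (-2.9330,-5.0801,-0.5000)
J_ω[:, 2] = z_2
entry J[4][2] = 0.5000

0.500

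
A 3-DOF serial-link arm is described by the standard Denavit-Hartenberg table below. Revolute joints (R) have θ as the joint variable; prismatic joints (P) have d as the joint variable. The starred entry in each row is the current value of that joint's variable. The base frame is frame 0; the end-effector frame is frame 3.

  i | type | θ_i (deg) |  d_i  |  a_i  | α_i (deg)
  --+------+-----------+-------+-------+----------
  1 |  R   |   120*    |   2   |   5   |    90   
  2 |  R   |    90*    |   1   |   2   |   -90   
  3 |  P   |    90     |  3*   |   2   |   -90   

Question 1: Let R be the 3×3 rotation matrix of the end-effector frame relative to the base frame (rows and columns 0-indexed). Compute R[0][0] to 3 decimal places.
End-effector x-axis (col 0 of R) = (-0.8660,-0.5000,0.0000)
R[0][0] = -0.8660

-0.866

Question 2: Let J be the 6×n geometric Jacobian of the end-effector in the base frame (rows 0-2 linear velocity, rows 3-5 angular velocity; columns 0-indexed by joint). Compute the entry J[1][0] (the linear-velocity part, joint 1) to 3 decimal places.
-1.866

axis z_0 = ẑ; lever o_n−o_0 = (-1.8660,1.2321,4.0000)
cross product → J_v[:, 0] = (-1.2321,-1.8660,0.0000)
J_ω[:, 0] = z_0
entry J[1][0] = -1.8660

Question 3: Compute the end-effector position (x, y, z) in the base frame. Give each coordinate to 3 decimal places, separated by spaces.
after link 1: o_1 = (-2.5000, 4.3301, 2.0000)
after link 2: o_2 = (-1.6340, 4.8301, 4.0000)
after link 3: o_3 = (-1.8660, 1.2321, 4.0000)

-1.866 1.232 4.000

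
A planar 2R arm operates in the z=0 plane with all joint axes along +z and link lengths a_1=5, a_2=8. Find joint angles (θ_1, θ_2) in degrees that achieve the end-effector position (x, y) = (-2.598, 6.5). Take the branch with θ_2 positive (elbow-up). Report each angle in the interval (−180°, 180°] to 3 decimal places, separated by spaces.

cos θ_2 = (48.9996−5²−8²)/(2·5·8) = -0.5000; θ_2 = 120.0003° (elbow-up)
β = atan2(6.5000,-2.5980) = 111.7862°; ψ = atan2(6.9282,1.0000) = 81.7871°
θ_1 = β − ψ = 29.9991°

29.999 120.000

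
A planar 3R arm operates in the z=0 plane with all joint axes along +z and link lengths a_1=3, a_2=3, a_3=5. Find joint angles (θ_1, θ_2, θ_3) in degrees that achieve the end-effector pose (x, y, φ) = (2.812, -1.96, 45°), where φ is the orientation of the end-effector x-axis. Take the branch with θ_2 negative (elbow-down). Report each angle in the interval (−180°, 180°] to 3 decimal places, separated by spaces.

wrist centre = target − a_3·(cos φ, sin φ) = (-0.7235, -5.4955)
cos θ_2 = (30.7244−3²−3²)/(2·3·3) = 0.7069; θ_2 = -45.0159° (elbow-down)
β = atan2(-5.4955,-0.7235) = -97.5003°; ψ = atan2(-2.1219,5.1207) = -22.5079°
θ_1 = β − ψ = -74.9924°
θ_3 = φ − θ_1 − θ_2 = 165.0083° (wrapped to (-180°,180°])

-74.992 -45.016 165.008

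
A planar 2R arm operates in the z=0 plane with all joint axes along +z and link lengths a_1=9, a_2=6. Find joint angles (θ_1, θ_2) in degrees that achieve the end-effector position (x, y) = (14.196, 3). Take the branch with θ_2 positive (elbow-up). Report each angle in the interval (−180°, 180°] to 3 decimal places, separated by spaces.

-0.002 30.005

cos θ_2 = (210.5264−9²−6²)/(2·9·6) = 0.8660; θ_2 = 30.0046° (elbow-up)
β = atan2(3.0000,14.1960) = 11.9326°; ψ = atan2(3.0004,14.1959) = 11.9343°
θ_1 = β − ψ = -0.0017°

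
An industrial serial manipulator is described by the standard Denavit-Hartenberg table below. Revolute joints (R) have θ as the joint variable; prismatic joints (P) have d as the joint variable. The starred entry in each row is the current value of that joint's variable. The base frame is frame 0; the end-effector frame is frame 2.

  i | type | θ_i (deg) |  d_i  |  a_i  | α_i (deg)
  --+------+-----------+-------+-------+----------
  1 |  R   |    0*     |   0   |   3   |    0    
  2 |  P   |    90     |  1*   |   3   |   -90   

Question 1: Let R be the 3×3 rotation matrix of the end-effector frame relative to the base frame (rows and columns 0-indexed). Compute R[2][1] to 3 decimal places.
End-effector y-axis (col 1 of R) = (-0.0000,0.0000,-1.0000)
R[2][1] = -1.0000

-1.000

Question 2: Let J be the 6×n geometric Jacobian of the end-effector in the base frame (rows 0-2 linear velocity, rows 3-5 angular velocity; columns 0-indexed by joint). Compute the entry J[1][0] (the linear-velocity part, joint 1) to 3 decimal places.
axis z_0 = ẑ; lever o_n−o_0 = (3.0000,3.0000,1.0000)
cross product → J_v[:, 0] = (-3.0000,3.0000,0.0000)
J_ω[:, 0] = z_0
entry J[1][0] = 3.0000

3.000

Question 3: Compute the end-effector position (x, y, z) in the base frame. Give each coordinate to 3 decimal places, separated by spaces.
3.000 3.000 1.000

after link 1: o_1 = (3.0000, 0.0000, 0.0000)
after link 2: o_2 = (3.0000, 3.0000, 1.0000)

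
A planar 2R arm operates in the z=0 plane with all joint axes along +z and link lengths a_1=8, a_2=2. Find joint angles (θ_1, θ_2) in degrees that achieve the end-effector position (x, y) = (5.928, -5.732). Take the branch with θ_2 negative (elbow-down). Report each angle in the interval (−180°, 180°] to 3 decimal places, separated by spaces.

-30.000 -90.005

cos θ_2 = (67.9970−8²−2²)/(2·8·2) = -0.0001; θ_2 = -90.0054° (elbow-down)
β = atan2(-5.7320,5.9280) = -44.0370°; ψ = atan2(-2.0000,7.9998) = -14.0366°
θ_1 = β − ψ = -30.0004°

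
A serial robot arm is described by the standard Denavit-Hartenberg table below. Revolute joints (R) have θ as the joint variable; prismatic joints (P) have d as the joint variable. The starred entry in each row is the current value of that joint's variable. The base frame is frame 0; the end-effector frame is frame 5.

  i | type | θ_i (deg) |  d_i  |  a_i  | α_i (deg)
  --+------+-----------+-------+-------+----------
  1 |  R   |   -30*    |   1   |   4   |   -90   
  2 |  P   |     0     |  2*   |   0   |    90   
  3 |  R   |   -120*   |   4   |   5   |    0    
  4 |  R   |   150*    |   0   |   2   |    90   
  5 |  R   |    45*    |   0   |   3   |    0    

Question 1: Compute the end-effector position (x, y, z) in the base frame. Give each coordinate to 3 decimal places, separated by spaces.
4.255 -2.768 7.121

after link 1: o_1 = (3.4641, -2.0000, 1.0000)
after link 2: o_2 = (4.4641, -0.2679, 1.0000)
after link 3: o_3 = (0.1340, -2.7679, 5.0000)
after link 4: o_4 = (2.1340, -2.7679, 5.0000)
after link 5: o_5 = (4.2553, -2.7679, 7.1213)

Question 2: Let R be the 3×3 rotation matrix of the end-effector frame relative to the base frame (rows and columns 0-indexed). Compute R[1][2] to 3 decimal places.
-1.000

End-effector z-axis (col 2 of R) = (0.0000,-1.0000,0.0000)
R[1][2] = -1.0000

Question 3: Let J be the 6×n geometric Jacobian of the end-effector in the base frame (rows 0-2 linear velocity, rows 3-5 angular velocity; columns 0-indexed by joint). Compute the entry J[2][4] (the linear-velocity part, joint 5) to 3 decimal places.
2.121

axis z_4 = (0.0000,-1.0000,0.0000); lever o_n−o_4 = (2.1213,0.0000,2.1213)
cross product → J_v[:, 4] = (-2.1213,-0.0000,2.1213)
J_ω[:, 4] = z_4
entry J[2][4] = 2.1213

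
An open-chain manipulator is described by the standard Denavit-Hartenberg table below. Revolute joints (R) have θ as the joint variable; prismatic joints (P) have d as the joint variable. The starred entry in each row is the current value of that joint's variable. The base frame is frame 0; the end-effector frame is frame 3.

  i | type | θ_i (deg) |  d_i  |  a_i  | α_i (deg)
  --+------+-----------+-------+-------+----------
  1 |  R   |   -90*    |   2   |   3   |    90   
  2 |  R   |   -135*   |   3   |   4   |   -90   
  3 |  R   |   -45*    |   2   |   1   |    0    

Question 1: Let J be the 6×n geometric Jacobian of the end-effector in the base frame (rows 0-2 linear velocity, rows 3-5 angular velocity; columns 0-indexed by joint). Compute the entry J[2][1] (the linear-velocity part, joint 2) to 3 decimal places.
-1.914

axis z_1 = (-1.0000,-0.0000,0.0000); lever o_n−o_1 = (-3.7071,1.9142,-4.7426)
cross product → J_v[:, 1] = (0.0000,-4.7426,-1.9142)
J_ω[:, 1] = z_1
entry J[2][1] = -1.9142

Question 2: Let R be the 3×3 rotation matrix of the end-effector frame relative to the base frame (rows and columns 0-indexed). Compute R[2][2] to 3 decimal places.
End-effector z-axis (col 2 of R) = (-0.0000,-0.7071,-0.7071)
R[2][2] = -0.7071

-0.707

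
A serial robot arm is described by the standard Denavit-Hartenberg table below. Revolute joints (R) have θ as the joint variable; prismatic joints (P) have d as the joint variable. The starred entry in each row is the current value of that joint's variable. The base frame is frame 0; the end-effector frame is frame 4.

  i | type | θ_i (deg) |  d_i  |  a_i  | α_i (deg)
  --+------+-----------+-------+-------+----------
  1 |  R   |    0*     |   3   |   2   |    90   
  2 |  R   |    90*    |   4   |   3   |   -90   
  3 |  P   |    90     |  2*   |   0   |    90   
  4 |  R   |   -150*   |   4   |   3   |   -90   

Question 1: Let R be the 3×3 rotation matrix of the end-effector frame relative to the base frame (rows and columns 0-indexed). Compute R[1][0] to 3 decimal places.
-0.866

End-effector x-axis (col 0 of R) = (0.5000,-0.8660,0.0000)
R[1][0] = -0.8660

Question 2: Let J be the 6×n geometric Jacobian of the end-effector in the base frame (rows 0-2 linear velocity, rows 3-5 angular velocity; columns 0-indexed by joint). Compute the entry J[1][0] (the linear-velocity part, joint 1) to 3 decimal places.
axis z_0 = ẑ; lever o_n−o_0 = (1.5000,-6.5981,10.0000)
cross product → J_v[:, 0] = (6.5981,1.5000,-0.0000)
J_ω[:, 0] = z_0
entry J[1][0] = 1.5000

1.500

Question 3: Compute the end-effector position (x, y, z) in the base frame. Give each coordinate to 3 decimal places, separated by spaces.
1.500 -6.598 10.000

after link 1: o_1 = (2.0000, 0.0000, 3.0000)
after link 2: o_2 = (2.0000, -4.0000, 6.0000)
after link 3: o_3 = (0.0000, -4.0000, 6.0000)
after link 4: o_4 = (1.5000, -6.5981, 10.0000)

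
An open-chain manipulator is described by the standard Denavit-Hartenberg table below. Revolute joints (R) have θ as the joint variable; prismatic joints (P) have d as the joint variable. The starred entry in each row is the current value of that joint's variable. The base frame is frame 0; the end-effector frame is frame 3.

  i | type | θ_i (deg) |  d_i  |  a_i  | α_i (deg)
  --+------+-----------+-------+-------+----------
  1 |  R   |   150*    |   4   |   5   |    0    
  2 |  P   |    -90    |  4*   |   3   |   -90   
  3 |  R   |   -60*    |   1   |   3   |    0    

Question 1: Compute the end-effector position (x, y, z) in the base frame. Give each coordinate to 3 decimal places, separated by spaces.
after link 1: o_1 = (-4.3301, 2.5000, 4.0000)
after link 2: o_2 = (-2.8301, 5.0981, 8.0000)
after link 3: o_3 = (-2.9462, 6.8971, 10.5981)

-2.946 6.897 10.598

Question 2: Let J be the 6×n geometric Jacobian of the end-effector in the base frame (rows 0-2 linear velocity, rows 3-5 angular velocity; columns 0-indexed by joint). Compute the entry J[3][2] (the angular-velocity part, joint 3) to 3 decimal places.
-0.866

axis z_2 = (-0.8660,0.5000,0.0000); lever o_n−o_2 = (-0.1160,1.7990,2.5981)
cross product → J_v[:, 2] = (1.2990,2.2500,-1.5000)
J_ω[:, 2] = z_2
entry J[3][2] = -0.8660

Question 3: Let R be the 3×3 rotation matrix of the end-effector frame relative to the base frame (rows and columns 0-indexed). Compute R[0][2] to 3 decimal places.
End-effector z-axis (col 2 of R) = (-0.8660,0.5000,0.0000)
R[0][2] = -0.8660

-0.866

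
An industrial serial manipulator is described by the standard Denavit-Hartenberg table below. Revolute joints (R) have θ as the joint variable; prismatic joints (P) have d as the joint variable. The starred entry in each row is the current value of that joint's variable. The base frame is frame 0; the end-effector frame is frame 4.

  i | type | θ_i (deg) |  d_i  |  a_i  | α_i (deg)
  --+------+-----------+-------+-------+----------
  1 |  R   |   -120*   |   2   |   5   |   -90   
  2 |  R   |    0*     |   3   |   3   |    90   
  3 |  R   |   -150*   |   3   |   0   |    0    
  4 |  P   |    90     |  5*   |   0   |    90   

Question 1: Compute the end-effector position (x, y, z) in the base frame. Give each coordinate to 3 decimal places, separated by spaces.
-1.402 -8.428 10.000

after link 1: o_1 = (-2.5000, -4.3301, 2.0000)
after link 2: o_2 = (-1.4019, -8.4282, 2.0000)
after link 3: o_3 = (-1.4019, -8.4282, 5.0000)
after link 4: o_4 = (-1.4019, -8.4282, 10.0000)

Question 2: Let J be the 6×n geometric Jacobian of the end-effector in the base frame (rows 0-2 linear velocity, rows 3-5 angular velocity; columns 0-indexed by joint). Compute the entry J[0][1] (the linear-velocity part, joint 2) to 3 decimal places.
axis z_1 = (0.8660,-0.5000,0.0000); lever o_n−o_1 = (1.0981,-4.0981,8.0000)
cross product → J_v[:, 1] = (-4.0000,-6.9282,-3.0000)
J_ω[:, 1] = z_1
entry J[0][1] = -4.0000

-4.000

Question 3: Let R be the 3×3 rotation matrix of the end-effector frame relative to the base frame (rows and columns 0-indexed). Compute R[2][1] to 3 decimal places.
End-effector y-axis (col 1 of R) = (0.0000,-0.0000,1.0000)
R[2][1] = 1.0000

1.000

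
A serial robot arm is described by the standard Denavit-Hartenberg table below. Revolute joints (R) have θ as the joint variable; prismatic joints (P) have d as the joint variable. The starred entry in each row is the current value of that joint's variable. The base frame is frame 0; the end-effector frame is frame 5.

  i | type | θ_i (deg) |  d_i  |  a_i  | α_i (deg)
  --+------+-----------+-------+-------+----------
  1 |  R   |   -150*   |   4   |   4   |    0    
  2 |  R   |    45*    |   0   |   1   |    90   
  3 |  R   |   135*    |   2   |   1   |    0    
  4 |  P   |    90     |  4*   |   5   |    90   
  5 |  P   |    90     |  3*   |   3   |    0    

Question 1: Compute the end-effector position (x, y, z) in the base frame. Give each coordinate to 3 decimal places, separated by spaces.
-10.769 5.511 3.293

after link 1: o_1 = (-3.4641, -2.0000, 4.0000)
after link 2: o_2 = (-3.7229, -2.9659, 4.0000)
after link 3: o_3 = (-5.4718, -1.7653, 4.7071)
after link 4: o_4 = (-8.4204, 2.6851, 1.1716)
after link 5: o_5 = (-10.7691, 5.5106, 3.2929)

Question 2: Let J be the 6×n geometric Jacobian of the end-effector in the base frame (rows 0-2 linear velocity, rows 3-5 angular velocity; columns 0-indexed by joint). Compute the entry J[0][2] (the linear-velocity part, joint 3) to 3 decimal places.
axis z_2 = (-0.9659,0.2588,0.0000); lever o_n−o_2 = (-7.0462,8.4765,-0.7071)
cross product → J_v[:, 2] = (-0.1830,-0.6830,-6.3640)
J_ω[:, 2] = z_2
entry J[0][2] = -0.1830

-0.183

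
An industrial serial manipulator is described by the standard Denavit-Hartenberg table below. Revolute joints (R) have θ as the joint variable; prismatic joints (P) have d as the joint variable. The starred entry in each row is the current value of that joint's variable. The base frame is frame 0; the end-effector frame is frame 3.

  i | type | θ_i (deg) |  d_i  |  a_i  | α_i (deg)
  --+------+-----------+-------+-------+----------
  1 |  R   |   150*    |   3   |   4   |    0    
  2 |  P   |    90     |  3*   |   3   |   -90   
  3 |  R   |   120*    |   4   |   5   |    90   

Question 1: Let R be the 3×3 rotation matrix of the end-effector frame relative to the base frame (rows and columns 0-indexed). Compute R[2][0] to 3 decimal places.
-0.866

End-effector x-axis (col 0 of R) = (0.2500,0.4330,-0.8660)
R[2][0] = -0.8660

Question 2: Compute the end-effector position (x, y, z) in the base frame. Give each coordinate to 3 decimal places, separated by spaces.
after link 1: o_1 = (-3.4641, 2.0000, 3.0000)
after link 2: o_2 = (-4.9641, -0.5981, 6.0000)
after link 3: o_3 = (-0.2500, -0.4330, 1.6699)

-0.250 -0.433 1.670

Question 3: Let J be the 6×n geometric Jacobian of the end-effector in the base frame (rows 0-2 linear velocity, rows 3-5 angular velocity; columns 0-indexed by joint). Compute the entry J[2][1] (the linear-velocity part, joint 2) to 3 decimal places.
prismatic axis z_1 = (0.0000,0.0000,1.0000)
J_v[:, 1] = z_1; J_ω[:, 1] = (0,0,0)
entry J[2][1] = 1.0000

1.000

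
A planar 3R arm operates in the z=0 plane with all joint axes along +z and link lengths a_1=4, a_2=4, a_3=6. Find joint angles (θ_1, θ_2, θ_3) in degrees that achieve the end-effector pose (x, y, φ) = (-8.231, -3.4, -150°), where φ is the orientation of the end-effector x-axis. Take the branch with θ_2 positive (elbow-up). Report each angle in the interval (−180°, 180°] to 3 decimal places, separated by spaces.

120.006 135.006 -45.011

wrist centre = target − a_3·(cos φ, sin φ) = (-3.0348, -0.4000)
cos θ_2 = (9.3703−4²−4²)/(2·4·4) = -0.7072; θ_2 = 135.0058° (elbow-up)
β = atan2(-0.4000,-3.0348) = -172.4916°; ψ = atan2(2.8281,1.1713) = 67.5029°
θ_1 = β − ψ = -239.9945°
θ_3 = φ − θ_1 − θ_2 = -45.0113° (wrapped to (-180°,180°])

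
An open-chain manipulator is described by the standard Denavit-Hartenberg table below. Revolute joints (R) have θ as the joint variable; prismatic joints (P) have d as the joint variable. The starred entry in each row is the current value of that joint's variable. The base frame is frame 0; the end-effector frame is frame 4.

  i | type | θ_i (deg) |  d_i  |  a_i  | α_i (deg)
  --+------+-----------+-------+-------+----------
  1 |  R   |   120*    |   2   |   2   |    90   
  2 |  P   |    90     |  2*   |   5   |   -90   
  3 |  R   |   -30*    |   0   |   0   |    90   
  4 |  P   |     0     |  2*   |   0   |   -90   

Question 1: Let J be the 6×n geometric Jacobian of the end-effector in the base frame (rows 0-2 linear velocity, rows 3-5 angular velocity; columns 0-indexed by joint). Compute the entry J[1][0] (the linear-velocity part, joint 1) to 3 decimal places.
axis z_0 = ẑ; lever o_n−o_0 = (2.2321,3.5981,6.0000)
cross product → J_v[:, 0] = (-3.5981,2.2321,0.0000)
J_ω[:, 0] = z_0
entry J[1][0] = 2.2321

2.232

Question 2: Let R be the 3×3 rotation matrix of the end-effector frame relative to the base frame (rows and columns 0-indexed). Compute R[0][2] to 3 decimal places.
End-effector z-axis (col 2 of R) = (0.5000,-0.8660,0.0000)
R[0][2] = 0.5000

0.500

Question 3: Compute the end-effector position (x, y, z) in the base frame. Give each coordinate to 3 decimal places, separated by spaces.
2.232 3.598 6.000

after link 1: o_1 = (-1.0000, 1.7321, 2.0000)
after link 2: o_2 = (0.7321, 2.7321, 7.0000)
after link 3: o_3 = (0.7321, 2.7321, 7.0000)
after link 4: o_4 = (2.2321, 3.5981, 6.0000)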